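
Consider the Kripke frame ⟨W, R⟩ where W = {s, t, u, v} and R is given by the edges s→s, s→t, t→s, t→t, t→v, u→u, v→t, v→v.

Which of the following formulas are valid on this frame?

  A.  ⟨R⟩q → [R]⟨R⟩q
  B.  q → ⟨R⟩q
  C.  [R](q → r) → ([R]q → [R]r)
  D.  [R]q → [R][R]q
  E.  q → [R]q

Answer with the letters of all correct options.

R is reflexive: each world relates to itself.
R is not transitive: s R t and t R v but not s R v.
R is not euclidean: t R s and t R v but not s R v.
R is not a subset of the identity: s R t with s ≠ t.
(A) ⟨R⟩q → [R]⟨R⟩q (axiom 5) characterises the euclidean frames. R is not euclidean — not valid.
(B) the dual of axiom T: valid iff R is reflexive. R is reflexive — valid.
(C) [R](q → r) → ([R]q → [R]r) is axiom K, valid on every Kripke frame — valid.
(D) [R]q → [R][R]q is axiom 4, which corresponds to transitivity. R is not transitive — not valid.
(E) q → [R]q is valid only on frames where every R-edge is a self-loop. Here R ⊄ identity — not valid.

B, C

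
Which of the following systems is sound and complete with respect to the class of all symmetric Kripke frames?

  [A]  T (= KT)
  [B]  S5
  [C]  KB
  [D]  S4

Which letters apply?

(A) T (= KT) is determined by the class of reflexive frames.
(B) S5 is determined by the class of reflexive, symmetric, and transitive frames.
(C) KB is determined by exactly this class.
(D) S4 is determined by the class of reflexive and transitive frames.

C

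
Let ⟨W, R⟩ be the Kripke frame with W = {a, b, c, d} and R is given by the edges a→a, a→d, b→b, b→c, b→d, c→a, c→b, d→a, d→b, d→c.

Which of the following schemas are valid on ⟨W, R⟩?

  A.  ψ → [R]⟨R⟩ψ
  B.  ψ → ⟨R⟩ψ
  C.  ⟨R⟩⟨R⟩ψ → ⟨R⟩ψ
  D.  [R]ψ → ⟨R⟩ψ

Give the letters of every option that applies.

D

R is not reflexive: not c R c.
R is not symmetric: c R a but not a R c.
R is not transitive: a R d and d R b but not a R b.
R is serial: every world has an R-successor.
(A) ψ → [R]⟨R⟩ψ is axiom B; it is valid on a frame exactly when R is symmetric. R is not symmetric, so not valid.
(B) ψ → ⟨R⟩ψ is the dual of axiom T, which corresponds to reflexivity. R is not reflexive — not valid.
(C) ⟨R⟩⟨R⟩ψ → ⟨R⟩ψ is the dual of axiom 4; it is valid on a frame exactly when R is transitive. R is not transitive, so not valid.
(D) [R]ψ → ⟨R⟩ψ is axiom D; it is valid on a frame exactly when R is serial. R is serial, so valid.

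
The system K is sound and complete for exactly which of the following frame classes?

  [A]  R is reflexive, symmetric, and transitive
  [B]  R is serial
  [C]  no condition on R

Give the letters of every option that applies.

C

(A) this class determines S5, not K.
(B) this class determines D, not K.
(C) K is sound and complete for exactly this class.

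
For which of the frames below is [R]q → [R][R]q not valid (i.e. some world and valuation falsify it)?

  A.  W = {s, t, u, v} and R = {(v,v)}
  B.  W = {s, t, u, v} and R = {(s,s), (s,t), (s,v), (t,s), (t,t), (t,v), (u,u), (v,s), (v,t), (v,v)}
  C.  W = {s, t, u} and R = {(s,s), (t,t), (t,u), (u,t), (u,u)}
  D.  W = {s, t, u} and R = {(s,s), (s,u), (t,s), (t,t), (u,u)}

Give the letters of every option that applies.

D

The schema [R]q → [R][R]q is axiom 4; it is valid on a frame iff R is transitive.
(A) R is transitive (R is closed under composition), so the schema is valid here.
(B) R is transitive (R is closed under composition), so the schema is valid here.
(C) R is transitive (R is closed under composition), so the schema is valid here.
(D) R is not transitive (t R s and s R u but not t R u), so the schema fails here.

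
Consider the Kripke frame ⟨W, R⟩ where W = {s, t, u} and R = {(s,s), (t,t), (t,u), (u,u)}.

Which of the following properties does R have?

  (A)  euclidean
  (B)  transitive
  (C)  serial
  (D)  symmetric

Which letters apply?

(A) not euclidean: t R u and t R t but not u R t.
(B) transitive: R is closed under composition.
(C) serial: every world has an R-successor.
(D) not symmetric: t R u but not u R t.

B, C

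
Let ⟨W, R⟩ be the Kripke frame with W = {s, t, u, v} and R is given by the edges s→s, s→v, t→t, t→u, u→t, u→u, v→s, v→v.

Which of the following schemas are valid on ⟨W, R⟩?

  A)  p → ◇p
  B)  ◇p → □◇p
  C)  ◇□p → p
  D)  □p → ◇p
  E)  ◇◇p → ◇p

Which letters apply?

R is reflexive: each world relates to itself.
R is symmetric: every R-edge is matched by its reverse.
R is transitive: R is closed under composition.
R is euclidean: any two R-successors of the same world are R-related.
R is serial: every world has an R-successor.
(A) p → ◇p is the dual of axiom T, which corresponds to reflexivity. R is reflexive — valid.
(B) axiom 5: valid iff R is euclidean. R is euclidean — valid.
(C) the dual of axiom B: valid iff R is symmetric. R is symmetric — valid.
(D) □p → ◇p (axiom D) characterises the serial frames. R is serial — valid.
(E) ◇◇p → ◇p is the dual of axiom 4; it is valid on a frame exactly when R is transitive. R is transitive, so valid.

A, B, C, D, E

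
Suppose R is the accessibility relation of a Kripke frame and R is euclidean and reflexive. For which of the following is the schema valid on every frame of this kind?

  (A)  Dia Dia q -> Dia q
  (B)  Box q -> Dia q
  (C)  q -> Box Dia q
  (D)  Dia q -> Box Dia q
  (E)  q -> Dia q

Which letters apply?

A reflexive euclidean relation is also symmetric (from wRw and wRv the euclidean condition gives vRw) and hence transitive; it is an equivalence relation.
(A) the dual of axiom 4: valid iff R is transitive. Every such R is transitive — valid.
(B) Box q -> Dia q (axiom D) characterises the serial frames. Every such R is serial — valid.
(C) q -> Box Dia q is axiom B, which corresponds to symmetry. Every such R is symmetric — valid.
(D) Dia q -> Box Dia q (axiom 5) characterises the euclidean frames. Every such R is euclidean — valid.
(E) the dual of axiom T: valid iff R is reflexive. Every such R is reflexive — valid.

A, B, C, D, E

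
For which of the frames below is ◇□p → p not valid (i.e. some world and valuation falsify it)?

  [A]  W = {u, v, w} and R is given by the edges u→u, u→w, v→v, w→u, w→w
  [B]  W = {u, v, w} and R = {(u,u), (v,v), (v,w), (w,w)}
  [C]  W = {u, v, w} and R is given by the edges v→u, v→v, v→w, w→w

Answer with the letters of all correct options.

The schema ◇□p → p is the dual of axiom B; it is valid on a frame iff R is symmetric.
(A) R is symmetric (every R-edge is matched by its reverse), so the schema is valid here.
(B) R is not symmetric (v R w but not w R v), so the schema fails here.
(C) R is not symmetric (v R u but not u R v), so the schema fails here.

B, C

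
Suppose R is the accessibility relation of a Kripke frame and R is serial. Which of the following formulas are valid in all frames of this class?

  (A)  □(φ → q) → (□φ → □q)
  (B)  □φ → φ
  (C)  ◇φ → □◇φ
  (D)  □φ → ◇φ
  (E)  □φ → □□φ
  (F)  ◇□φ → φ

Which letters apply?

A, D

(A) □(φ → q) → (□φ → □q) is the K axiom; it holds on all frames — valid.
(B) □φ → φ (axiom T) characterises the reflexive frames. Such an R need not be reflexive — not valid.
(C) axiom 5: valid iff R is euclidean. Such an R need not be euclidean — not valid.
(D) □φ → ◇φ (axiom D) characterises the serial frames. Every such R is serial — valid.
(E) □φ → □□φ is axiom 4, which corresponds to transitivity. Such an R need not be transitive — not valid.
(F) ◇□φ → φ is the dual of axiom B, which corresponds to symmetry. Such an R need not be symmetric — not valid.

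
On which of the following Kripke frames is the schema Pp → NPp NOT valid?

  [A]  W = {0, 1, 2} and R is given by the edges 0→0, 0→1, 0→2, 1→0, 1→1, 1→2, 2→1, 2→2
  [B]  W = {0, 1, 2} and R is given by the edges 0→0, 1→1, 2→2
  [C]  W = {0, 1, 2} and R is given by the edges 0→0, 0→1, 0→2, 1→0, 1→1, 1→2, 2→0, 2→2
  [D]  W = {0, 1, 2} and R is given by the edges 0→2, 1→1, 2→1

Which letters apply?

The schema Pp → NPp is axiom 5; it is valid on a frame iff R is euclidean.
(A) R is not euclidean (0 R 2 and 0 R 0 but not 2 R 0), so the schema fails here.
(B) R is euclidean (any two R-successors of the same world are R-related), so the schema is valid here.
(C) R is not euclidean (0 R 2 and 0 R 1 but not 2 R 1), so the schema fails here.
(D) R is not euclidean (0 R 2 and 0 R 2 but not 2 R 2), so the schema fails here.

A, C, D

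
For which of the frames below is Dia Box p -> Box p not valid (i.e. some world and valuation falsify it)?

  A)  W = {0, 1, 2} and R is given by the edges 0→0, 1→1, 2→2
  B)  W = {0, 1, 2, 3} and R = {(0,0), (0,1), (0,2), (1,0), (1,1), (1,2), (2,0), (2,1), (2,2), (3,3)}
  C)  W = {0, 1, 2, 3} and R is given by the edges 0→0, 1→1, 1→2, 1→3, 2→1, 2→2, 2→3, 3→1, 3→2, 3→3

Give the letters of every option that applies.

The schema Dia Box p -> Box p is the dual of axiom 5; it is valid on a frame iff R is euclidean.
(A) R is euclidean (any two R-successors of the same world are R-related), so the schema is valid here.
(B) R is euclidean (any two R-successors of the same world are R-related), so the schema is valid here.
(C) R is euclidean (any two R-successors of the same world are R-related), so the schema is valid here.

none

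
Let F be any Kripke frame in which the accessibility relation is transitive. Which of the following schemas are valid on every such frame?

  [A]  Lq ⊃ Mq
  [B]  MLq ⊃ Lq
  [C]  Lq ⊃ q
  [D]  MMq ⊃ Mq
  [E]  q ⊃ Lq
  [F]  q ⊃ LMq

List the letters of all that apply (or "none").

(A) Lq ⊃ Mq is axiom D, which corresponds to seriality. Such an R need not be serial — not valid.
(B) the dual of axiom 5: valid iff R is euclidean. Such an R need not be euclidean — not valid.
(C) Lq ⊃ q (axiom T) characterises the reflexive frames. Such an R need not be reflexive — not valid.
(D) MMq ⊃ Mq (the dual of axiom 4) characterises the transitive frames. Every such R is transitive — valid.
(E) q ⊃ Lq (equivalent to ◇p→p) corresponds to R being a subset of the identity. Such an R need not be a subset of the identity, so not valid.
(F) axiom B: valid iff R is symmetric. Such an R need not be symmetric — not valid.

D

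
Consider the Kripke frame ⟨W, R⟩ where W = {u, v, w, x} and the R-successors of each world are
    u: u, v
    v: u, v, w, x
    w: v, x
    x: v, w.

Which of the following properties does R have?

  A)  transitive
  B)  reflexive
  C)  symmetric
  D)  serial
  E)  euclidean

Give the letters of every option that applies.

C, D

(A) not transitive: u R v and v R w but not u R w.
(B) not reflexive: not w R w.
(C) symmetric: every R-edge is matched by its reverse.
(D) serial: every world has an R-successor.
(E) not euclidean: v R u and v R w but not u R w.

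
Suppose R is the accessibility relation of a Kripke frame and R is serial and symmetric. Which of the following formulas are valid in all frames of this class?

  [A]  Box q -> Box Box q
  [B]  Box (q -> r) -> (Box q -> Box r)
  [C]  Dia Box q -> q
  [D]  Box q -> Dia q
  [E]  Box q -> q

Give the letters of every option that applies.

B, C, D

(A) Box q -> Box Box q is axiom 4; it is valid on a frame exactly when R is transitive. Such an R need not be transitive, so not valid.
(B) Box (q -> r) -> (Box q -> Box r) is the K axiom; it holds on all frames — valid.
(C) Dia Box q -> q (the dual of axiom B) characterises the symmetric frames. Every such R is symmetric — valid.
(D) Box q -> Dia q is axiom D; it is valid on a frame exactly when R is serial. Every such R is serial, so valid.
(E) Box q -> q is axiom T; it is valid on a frame exactly when R is reflexive. Such an R need not be reflexive, so not valid.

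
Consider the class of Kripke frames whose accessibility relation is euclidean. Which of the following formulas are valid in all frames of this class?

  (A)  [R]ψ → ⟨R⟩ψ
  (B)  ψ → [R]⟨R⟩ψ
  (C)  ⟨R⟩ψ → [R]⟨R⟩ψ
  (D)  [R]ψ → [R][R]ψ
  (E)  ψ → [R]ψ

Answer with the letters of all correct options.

(A) axiom D: valid iff R is serial. Such an R need not be serial — not valid.
(B) ψ → [R]⟨R⟩ψ (axiom B) characterises the symmetric frames. Such an R need not be symmetric — not valid.
(C) ⟨R⟩ψ → [R]⟨R⟩ψ (axiom 5) characterises the euclidean frames. Every such R is euclidean — valid.
(D) [R]ψ → [R][R]ψ (axiom 4) characterises the transitive frames. Such an R need not be transitive — not valid.
(E) ψ → [R]ψ (equivalent to ◇p→p) corresponds to R being a subset of the identity. Such an R need not be a subset of the identity, so not valid.

C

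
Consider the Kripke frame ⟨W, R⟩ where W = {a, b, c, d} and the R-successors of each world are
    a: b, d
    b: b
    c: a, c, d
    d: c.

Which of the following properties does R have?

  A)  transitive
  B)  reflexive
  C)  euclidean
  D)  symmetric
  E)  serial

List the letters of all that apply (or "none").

(A) not transitive: a R d and d R c but not a R c.
(B) not reflexive: not a R a.
(C) not euclidean: a R b and a R d but not b R d.
(D) not symmetric: a R b but not b R a.
(E) serial: every world has an R-successor.

E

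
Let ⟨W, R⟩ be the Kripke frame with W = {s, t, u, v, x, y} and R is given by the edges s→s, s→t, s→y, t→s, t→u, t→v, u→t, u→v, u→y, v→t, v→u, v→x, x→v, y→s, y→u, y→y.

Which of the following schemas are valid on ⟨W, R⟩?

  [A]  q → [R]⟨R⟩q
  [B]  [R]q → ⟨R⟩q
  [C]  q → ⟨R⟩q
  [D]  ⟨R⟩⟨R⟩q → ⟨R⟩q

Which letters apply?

A, B

R is not reflexive: not t R t.
R is symmetric: every R-edge is matched by its reverse.
R is not transitive: s R t and t R u but not s R u.
R is serial: every world has an R-successor.
(A) q → [R]⟨R⟩q is axiom B; it is valid on a frame exactly when R is symmetric. R is symmetric, so valid.
(B) axiom D: valid iff R is serial. R is serial — valid.
(C) q → ⟨R⟩q (the dual of axiom T) characterises the reflexive frames. R is not reflexive — not valid.
(D) the dual of axiom 4: valid iff R is transitive. R is not transitive — not valid.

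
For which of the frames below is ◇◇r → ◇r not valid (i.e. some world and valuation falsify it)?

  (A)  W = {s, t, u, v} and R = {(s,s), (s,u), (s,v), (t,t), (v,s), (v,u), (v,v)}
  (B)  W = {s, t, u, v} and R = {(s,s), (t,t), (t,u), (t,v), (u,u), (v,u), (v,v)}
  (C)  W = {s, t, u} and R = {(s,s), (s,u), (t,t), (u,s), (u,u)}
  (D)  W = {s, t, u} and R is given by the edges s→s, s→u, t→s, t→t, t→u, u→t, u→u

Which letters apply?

The schema ◇◇r → ◇r is the dual of axiom 4; it is valid on a frame iff R is transitive.
(A) R is transitive (R is closed under composition), so the schema is valid here.
(B) R is transitive (R is closed under composition), so the schema is valid here.
(C) R is transitive (R is closed under composition), so the schema is valid here.
(D) R is not transitive (s R u and u R t but not s R t), so the schema fails here.

D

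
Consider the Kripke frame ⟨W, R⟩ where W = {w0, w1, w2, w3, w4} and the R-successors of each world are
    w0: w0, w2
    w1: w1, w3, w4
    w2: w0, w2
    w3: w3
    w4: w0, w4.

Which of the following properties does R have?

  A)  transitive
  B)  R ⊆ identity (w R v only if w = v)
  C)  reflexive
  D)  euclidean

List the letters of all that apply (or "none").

C

(A) not transitive: w1 R w4 and w4 R w0 but not w1 R w0.
(B) not ⊆ identity: w0 R w2 with w0 ≠ w2.
(C) reflexive: each world relates to itself.
(D) not euclidean: w1 R w3 and w1 R w1 but not w3 R w1.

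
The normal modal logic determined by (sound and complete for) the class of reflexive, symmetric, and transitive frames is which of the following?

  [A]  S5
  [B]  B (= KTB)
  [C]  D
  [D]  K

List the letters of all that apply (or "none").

A

(A) S5 is determined by exactly this class.
(B) B (= KTB) is determined by the class of reflexive and symmetric frames.
(C) D is determined by the class of serial frames.
(D) K is determined by the class of arbitrary frames.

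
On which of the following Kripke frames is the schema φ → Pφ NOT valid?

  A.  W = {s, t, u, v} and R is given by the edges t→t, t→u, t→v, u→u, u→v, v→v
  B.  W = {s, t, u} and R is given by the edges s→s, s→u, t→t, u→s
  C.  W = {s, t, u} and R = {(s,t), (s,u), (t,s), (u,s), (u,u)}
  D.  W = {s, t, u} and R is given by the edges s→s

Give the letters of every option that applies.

The schema φ → Pφ is the dual of axiom T; it is valid on a frame iff R is reflexive.
(A) R is not reflexive (not s R s), so the schema fails here.
(B) R is not reflexive (not u R u), so the schema fails here.
(C) R is not reflexive (not s R s), so the schema fails here.
(D) R is not reflexive (not t R t), so the schema fails here.

A, B, C, D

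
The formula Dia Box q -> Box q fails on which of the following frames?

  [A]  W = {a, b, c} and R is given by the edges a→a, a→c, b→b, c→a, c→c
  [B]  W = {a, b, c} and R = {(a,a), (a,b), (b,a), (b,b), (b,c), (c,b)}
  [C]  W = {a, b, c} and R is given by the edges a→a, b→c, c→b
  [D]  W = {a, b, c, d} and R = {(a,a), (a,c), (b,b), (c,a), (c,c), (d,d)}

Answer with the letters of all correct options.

B, C

The schema Dia Box q -> Box q is the dual of axiom 5; it is valid on a frame iff R is euclidean.
(A) R is euclidean (any two R-successors of the same world are R-related), so the schema is valid here.
(B) R is not euclidean (b R a and b R c but not a R c), so the schema fails here.
(C) R is not euclidean (b R c and b R c but not c R c), so the schema fails here.
(D) R is euclidean (any two R-successors of the same world are R-related), so the schema is valid here.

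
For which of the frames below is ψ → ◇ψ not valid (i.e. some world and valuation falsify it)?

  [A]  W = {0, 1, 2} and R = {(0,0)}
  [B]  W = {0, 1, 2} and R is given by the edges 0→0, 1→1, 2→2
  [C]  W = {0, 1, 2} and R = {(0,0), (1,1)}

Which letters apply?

A, C

The schema ψ → ◇ψ is the dual of axiom T; it is valid on a frame iff R is reflexive.
(A) R is not reflexive (not 1 R 1), so the schema fails here.
(B) R is reflexive (each world relates to itself), so the schema is valid here.
(C) R is not reflexive (not 2 R 2), so the schema fails here.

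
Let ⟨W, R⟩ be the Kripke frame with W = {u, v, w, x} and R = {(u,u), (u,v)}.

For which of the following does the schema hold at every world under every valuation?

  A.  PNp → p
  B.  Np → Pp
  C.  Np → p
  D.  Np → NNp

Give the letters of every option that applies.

R is not reflexive: not v R v.
R is not symmetric: u R v but not v R u.
R is transitive: R is closed under composition.
R is not serial: v has no R-successor.
(A) PNp → p is the dual of axiom B; it is valid on a frame exactly when R is symmetric. R is not symmetric, so not valid.
(B) axiom D: valid iff R is serial. R is not serial — not valid.
(C) Np → p is axiom T, which corresponds to reflexivity. R is not reflexive — not valid.
(D) Np → NNp (axiom 4) characterises the transitive frames. R is transitive — valid.

D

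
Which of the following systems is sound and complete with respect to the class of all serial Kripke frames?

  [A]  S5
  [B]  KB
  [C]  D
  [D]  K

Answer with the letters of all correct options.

C

(A) S5 is determined by the class of reflexive, symmetric, and transitive frames.
(B) KB is determined by the class of symmetric frames.
(C) D is determined by exactly this class.
(D) K is determined by the class of arbitrary frames.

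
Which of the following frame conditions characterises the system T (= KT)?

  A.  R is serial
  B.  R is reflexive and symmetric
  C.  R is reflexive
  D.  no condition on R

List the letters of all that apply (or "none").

(A) this class determines D, not T (= KT).
(B) this class determines B (= KTB), not T (= KT).
(C) T (= KT) is sound and complete for exactly this class.
(D) this class determines K, not T (= KT).

C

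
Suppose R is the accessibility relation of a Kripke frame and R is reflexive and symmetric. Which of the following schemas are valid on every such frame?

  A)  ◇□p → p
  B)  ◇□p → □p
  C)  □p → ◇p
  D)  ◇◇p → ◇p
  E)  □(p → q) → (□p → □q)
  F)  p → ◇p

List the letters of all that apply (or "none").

A, C, E, F

Reflexive relations are serial.
(A) ◇□p → p is the dual of axiom B; it is valid on a frame exactly when R is symmetric. Every such R is symmetric, so valid.
(B) the dual of axiom 5: valid iff R is euclidean. Such an R need not be euclidean — not valid.
(C) axiom D: valid iff R is serial. Every such R is serial — valid.
(D) ◇◇p → ◇p is the dual of axiom 4, which corresponds to transitivity. Such an R need not be transitive — not valid.
(E) this is just K, valid on every normal frame.
(F) p → ◇p is the dual of axiom T, which corresponds to reflexivity. Every such R is reflexive — valid.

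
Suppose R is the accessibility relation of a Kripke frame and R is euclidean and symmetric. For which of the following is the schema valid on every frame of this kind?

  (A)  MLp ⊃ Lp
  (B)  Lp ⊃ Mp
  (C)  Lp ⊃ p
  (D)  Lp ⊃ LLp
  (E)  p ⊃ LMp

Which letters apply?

A, D, E

A symmetric euclidean relation is transitive (uRv and vRw give vRu by symmetry, then uRw by the euclidean condition, applied at v).
(A) MLp ⊃ Lp is the dual of axiom 5; it is valid on a frame exactly when R is euclidean. Every such R is euclidean, so valid.
(B) axiom D: valid iff R is serial. Such an R need not be serial — not valid.
(C) Lp ⊃ p is axiom T; it is valid on a frame exactly when R is reflexive. Such an R need not be reflexive, so not valid.
(D) Lp ⊃ LLp is axiom 4; it is valid on a frame exactly when R is transitive. Every such R is transitive, so valid.
(E) p ⊃ LMp is axiom B; it is valid on a frame exactly when R is symmetric. Every such R is symmetric, so valid.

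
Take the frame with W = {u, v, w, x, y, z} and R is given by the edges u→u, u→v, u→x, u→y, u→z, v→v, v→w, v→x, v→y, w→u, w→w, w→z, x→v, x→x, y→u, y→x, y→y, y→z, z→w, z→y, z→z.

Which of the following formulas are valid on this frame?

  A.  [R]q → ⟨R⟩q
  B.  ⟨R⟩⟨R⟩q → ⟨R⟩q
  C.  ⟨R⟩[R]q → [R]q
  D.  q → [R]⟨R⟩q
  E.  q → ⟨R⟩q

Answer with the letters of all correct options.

A, E

R is reflexive: each world relates to itself.
R is not symmetric: u R v but not v R u.
R is not transitive: u R v and v R w but not u R w.
R is not euclidean: u R v and u R u but not v R u.
R is serial: every world has an R-successor.
(A) axiom D: valid iff R is serial. R is serial — valid.
(B) ⟨R⟩⟨R⟩q → ⟨R⟩q is the dual of axiom 4, which corresponds to transitivity. R is not transitive — not valid.
(C) ⟨R⟩[R]q → [R]q is the dual of axiom 5, which corresponds to the euclidean property. R is not euclidean — not valid.
(D) q → [R]⟨R⟩q is axiom B, which corresponds to symmetry. R is not symmetric — not valid.
(E) q → ⟨R⟩q is the dual of axiom T; it is valid on a frame exactly when R is reflexive. R is reflexive, so valid.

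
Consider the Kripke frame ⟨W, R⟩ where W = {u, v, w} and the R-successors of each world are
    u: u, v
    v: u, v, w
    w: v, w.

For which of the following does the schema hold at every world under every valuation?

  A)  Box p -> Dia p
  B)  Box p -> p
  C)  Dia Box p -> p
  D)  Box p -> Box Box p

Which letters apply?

R is reflexive: each world relates to itself.
R is symmetric: every R-edge is matched by its reverse.
R is not transitive: u R v and v R w but not u R w.
R is serial: every world has an R-successor.
(A) Box p -> Dia p is axiom D, which corresponds to seriality. R is serial — valid.
(B) Box p -> p (axiom T) characterises the reflexive frames. R is reflexive — valid.
(C) Dia Box p -> p is the dual of axiom B, which corresponds to symmetry. R is symmetric — valid.
(D) Box p -> Box Box p is axiom 4; it is valid on a frame exactly when R is transitive. R is not transitive, so not valid.

A, B, C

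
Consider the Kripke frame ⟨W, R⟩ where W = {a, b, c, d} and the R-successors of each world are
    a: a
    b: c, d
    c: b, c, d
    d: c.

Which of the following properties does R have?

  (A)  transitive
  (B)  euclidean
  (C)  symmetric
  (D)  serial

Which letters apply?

(A) not transitive: b R c and c R b but not b R b.
(B) not euclidean: c R d and c R b but not d R b.
(C) not symmetric: b R d but not d R b.
(D) serial: every world has an R-successor.

D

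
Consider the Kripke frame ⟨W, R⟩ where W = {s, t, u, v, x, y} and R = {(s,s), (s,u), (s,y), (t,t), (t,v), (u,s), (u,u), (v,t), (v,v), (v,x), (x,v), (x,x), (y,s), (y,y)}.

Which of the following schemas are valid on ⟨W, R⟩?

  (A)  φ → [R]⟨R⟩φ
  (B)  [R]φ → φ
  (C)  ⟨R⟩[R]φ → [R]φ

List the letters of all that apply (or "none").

A, B

R is reflexive: each world relates to itself.
R is symmetric: every R-edge is matched by its reverse.
R is not euclidean: s R u and s R y but not u R y.
(A) φ → [R]⟨R⟩φ is axiom B; it is valid on a frame exactly when R is symmetric. R is symmetric, so valid.
(B) [R]φ → φ (axiom T) characterises the reflexive frames. R is reflexive — valid.
(C) ⟨R⟩[R]φ → [R]φ (the dual of axiom 5) characterises the euclidean frames. R is not euclidean — not valid.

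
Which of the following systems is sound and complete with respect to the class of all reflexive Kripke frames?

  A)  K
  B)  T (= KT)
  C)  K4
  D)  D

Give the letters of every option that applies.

(A) K is determined by the class of arbitrary frames.
(B) T (= KT) is determined by exactly this class.
(C) K4 is determined by the class of transitive frames.
(D) D is determined by the class of serial frames.

B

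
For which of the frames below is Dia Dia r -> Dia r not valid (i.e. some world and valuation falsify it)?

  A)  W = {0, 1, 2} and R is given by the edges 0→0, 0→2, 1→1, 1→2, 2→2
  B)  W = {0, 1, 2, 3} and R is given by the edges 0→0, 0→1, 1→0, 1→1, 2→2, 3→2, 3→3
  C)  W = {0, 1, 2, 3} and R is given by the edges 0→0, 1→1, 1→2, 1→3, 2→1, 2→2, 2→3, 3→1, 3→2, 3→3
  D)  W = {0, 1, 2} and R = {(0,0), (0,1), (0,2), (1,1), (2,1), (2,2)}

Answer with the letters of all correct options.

The schema Dia Dia r -> Dia r is the dual of axiom 4; it is valid on a frame iff R is transitive.
(A) R is transitive (R is closed under composition), so the schema is valid here.
(B) R is transitive (R is closed under composition), so the schema is valid here.
(C) R is transitive (R is closed under composition), so the schema is valid here.
(D) R is transitive (R is closed under composition), so the schema is valid here.

none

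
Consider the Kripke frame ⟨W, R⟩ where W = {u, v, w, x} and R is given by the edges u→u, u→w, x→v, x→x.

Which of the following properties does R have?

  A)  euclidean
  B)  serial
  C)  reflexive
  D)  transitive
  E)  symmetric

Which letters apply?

(A) not euclidean: u R w and u R u but not w R u.
(B) not serial: v has no R-successor.
(C) not reflexive: not v R v.
(D) transitive: R is closed under composition.
(E) not symmetric: u R w but not w R u.

D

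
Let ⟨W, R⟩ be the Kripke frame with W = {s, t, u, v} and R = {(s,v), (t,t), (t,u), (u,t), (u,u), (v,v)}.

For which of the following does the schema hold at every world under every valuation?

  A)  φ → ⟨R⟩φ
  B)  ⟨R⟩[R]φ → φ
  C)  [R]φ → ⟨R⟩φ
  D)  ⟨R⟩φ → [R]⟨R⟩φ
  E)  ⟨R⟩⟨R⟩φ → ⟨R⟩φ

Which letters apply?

R is not reflexive: not s R s.
R is not symmetric: s R v but not v R s.
R is transitive: R is closed under composition.
R is euclidean: any two R-successors of the same world are R-related.
R is serial: every world has an R-successor.
(A) φ → ⟨R⟩φ is the dual of axiom T; it is valid on a frame exactly when R is reflexive. R is not reflexive, so not valid.
(B) ⟨R⟩[R]φ → φ is the dual of axiom B, which corresponds to symmetry. R is not symmetric — not valid.
(C) [R]φ → ⟨R⟩φ is axiom D, which corresponds to seriality. R is serial — valid.
(D) ⟨R⟩φ → [R]⟨R⟩φ is axiom 5, which corresponds to the euclidean property. R is euclidean — valid.
(E) the dual of axiom 4: valid iff R is transitive. R is transitive — valid.

C, D, E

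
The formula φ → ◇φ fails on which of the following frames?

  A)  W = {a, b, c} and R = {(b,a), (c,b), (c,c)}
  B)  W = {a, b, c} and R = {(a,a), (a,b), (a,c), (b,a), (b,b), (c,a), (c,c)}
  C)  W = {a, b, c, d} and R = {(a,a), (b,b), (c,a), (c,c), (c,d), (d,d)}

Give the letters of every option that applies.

A

The schema φ → ◇φ is the dual of axiom T; it is valid on a frame iff R is reflexive.
(A) R is not reflexive (not a R a), so the schema fails here.
(B) R is reflexive (each world relates to itself), so the schema is valid here.
(C) R is reflexive (each world relates to itself), so the schema is valid here.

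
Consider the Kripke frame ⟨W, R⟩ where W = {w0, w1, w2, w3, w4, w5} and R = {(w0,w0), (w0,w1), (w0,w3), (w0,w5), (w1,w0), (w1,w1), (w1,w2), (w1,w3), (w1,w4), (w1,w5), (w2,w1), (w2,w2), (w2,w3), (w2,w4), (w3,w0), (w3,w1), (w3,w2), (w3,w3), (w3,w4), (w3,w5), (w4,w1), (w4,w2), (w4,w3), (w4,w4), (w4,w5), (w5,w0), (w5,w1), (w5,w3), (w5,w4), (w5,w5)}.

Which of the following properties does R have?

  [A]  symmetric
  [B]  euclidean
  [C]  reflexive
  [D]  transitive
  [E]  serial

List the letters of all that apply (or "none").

(A) symmetric: every R-edge is matched by its reverse.
(B) not euclidean: w1 R w0 and w1 R w2 but not w0 R w2.
(C) reflexive: each world relates to itself.
(D) not transitive: w0 R w1 and w1 R w2 but not w0 R w2.
(E) serial: every world has an R-successor.

A, C, E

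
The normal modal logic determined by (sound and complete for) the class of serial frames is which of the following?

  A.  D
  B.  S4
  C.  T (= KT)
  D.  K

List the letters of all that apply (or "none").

A

(A) D is determined by exactly this class.
(B) S4 is determined by the class of reflexive and transitive frames.
(C) T (= KT) is determined by the class of reflexive frames.
(D) K is determined by the class of arbitrary frames.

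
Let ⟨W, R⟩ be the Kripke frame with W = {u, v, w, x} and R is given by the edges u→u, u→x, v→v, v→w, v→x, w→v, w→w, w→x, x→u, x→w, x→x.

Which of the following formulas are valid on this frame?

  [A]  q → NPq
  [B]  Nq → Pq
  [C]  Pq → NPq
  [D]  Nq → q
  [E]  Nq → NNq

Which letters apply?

R is reflexive: each world relates to itself.
R is not symmetric: v R x but not x R v.
R is not transitive: u R x and x R w but not u R w.
R is not euclidean: v R x and v R v but not x R v.
R is serial: every world has an R-successor.
(A) axiom B: valid iff R is symmetric. R is not symmetric — not valid.
(B) Nq → Pq is axiom D, which corresponds to seriality. R is serial — valid.
(C) Pq → NPq is axiom 5; it is valid on a frame exactly when R is euclidean. R is not euclidean, so not valid.
(D) Nq → q is axiom T, which corresponds to reflexivity. R is reflexive — valid.
(E) axiom 4: valid iff R is transitive. R is not transitive — not valid.

B, D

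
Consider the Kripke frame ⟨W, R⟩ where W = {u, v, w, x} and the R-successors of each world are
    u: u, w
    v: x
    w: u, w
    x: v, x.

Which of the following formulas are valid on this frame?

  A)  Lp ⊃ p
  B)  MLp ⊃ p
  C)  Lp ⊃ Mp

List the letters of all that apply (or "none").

B, C

R is not reflexive: not v R v.
R is symmetric: every R-edge is matched by its reverse.
R is serial: every world has an R-successor.
(A) axiom T: valid iff R is reflexive. R is not reflexive — not valid.
(B) MLp ⊃ p is the dual of axiom B; it is valid on a frame exactly when R is symmetric. R is symmetric, so valid.
(C) Lp ⊃ Mp is axiom D, which corresponds to seriality. R is serial — valid.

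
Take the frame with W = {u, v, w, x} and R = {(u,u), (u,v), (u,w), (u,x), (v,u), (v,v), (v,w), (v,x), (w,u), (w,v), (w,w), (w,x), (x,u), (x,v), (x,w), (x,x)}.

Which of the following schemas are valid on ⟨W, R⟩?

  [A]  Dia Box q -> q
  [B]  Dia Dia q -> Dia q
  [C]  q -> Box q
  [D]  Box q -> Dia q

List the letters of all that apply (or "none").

A, B, D

R is symmetric: every R-edge is matched by its reverse.
R is transitive: R is closed under composition.
R is serial: every world has an R-successor.
R is not a subset of the identity: u R v with u ≠ v.
(A) the dual of axiom B: valid iff R is symmetric. R is symmetric — valid.
(B) Dia Dia q -> Dia q (the dual of axiom 4) characterises the transitive frames. R is transitive — valid.
(C) q -> Box q (equivalent to ◇p→p) corresponds to R being a subset of the identity. Here R ⊄ identity, so not valid.
(D) Box q -> Dia q (axiom D) characterises the serial frames. R is serial — valid.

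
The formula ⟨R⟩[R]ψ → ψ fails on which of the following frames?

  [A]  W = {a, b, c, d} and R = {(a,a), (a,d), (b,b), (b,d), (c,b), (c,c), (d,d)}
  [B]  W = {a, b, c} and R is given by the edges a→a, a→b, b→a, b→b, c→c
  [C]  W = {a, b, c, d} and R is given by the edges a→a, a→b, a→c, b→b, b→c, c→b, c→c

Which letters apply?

A, C

The schema ⟨R⟩[R]ψ → ψ is the dual of axiom B; it is valid on a frame iff R is symmetric.
(A) R is not symmetric (a R d but not d R a), so the schema fails here.
(B) R is symmetric (every R-edge is matched by its reverse), so the schema is valid here.
(C) R is not symmetric (a R b but not b R a), so the schema fails here.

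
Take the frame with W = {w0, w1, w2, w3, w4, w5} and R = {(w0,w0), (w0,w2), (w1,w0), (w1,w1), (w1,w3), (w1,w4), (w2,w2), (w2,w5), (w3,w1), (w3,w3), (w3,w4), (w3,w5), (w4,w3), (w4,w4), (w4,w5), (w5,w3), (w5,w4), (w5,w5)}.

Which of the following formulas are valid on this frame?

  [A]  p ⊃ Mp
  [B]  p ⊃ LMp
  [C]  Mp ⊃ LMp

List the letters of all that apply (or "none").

A

R is reflexive: each world relates to itself.
R is not symmetric: w0 R w2 but not w2 R w0.
R is not euclidean: w0 R w2 and w0 R w0 but not w2 R w0.
(A) the dual of axiom T: valid iff R is reflexive. R is reflexive — valid.
(B) p ⊃ LMp (axiom B) characterises the symmetric frames. R is not symmetric — not valid.
(C) Mp ⊃ LMp (axiom 5) characterises the euclidean frames. R is not euclidean — not valid.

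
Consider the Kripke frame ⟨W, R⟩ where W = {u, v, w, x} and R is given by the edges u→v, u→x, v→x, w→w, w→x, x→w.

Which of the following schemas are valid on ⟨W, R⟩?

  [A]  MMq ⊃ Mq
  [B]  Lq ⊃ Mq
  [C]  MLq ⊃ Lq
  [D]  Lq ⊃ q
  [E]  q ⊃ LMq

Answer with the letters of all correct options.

R is not reflexive: not u R u.
R is not symmetric: u R v but not v R u.
R is not transitive: u R x and x R w but not u R w.
R is not euclidean: u R x and u R v but not x R v.
R is serial: every world has an R-successor.
(A) MMq ⊃ Mq is the dual of axiom 4; it is valid on a frame exactly when R is transitive. R is not transitive, so not valid.
(B) axiom D: valid iff R is serial. R is serial — valid.
(C) MLq ⊃ Lq (the dual of axiom 5) characterises the euclidean frames. R is not euclidean — not valid.
(D) Lq ⊃ q is axiom T; it is valid on a frame exactly when R is reflexive. R is not reflexive, so not valid.
(E) q ⊃ LMq is axiom B; it is valid on a frame exactly when R is symmetric. R is not symmetric, so not valid.

B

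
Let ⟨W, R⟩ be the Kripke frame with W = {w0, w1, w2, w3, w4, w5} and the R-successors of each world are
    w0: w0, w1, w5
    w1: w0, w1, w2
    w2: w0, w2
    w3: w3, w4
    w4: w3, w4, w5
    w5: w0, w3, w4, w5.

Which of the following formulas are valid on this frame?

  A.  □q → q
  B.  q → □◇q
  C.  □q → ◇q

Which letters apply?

R is reflexive: each world relates to itself.
R is not symmetric: w1 R w2 but not w2 R w1.
R is serial: every world has an R-successor.
(A) □q → q is axiom T, which corresponds to reflexivity. R is reflexive — valid.
(B) axiom B: valid iff R is symmetric. R is not symmetric — not valid.
(C) axiom D: valid iff R is serial. R is serial — valid.

A, C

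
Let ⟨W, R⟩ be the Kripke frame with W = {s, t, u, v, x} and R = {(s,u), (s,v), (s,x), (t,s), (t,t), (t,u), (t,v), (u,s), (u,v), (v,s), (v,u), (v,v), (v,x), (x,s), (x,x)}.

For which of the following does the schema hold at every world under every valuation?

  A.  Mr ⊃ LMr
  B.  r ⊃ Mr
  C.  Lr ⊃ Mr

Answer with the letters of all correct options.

R is not reflexive: not s R s.
R is not euclidean: s R u and s R x but not u R x.
R is serial: every world has an R-successor.
(A) Mr ⊃ LMr (axiom 5) characterises the euclidean frames. R is not euclidean — not valid.
(B) the dual of axiom T: valid iff R is reflexive. R is not reflexive — not valid.
(C) Lr ⊃ Mr (axiom D) characterises the serial frames. R is serial — valid.

C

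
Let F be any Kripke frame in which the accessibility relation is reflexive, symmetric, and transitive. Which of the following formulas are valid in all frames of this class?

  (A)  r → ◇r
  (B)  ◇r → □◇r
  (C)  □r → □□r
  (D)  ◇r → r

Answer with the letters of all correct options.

A relation that is reflexive, symmetric, and transitive is also euclidean and serial.
(A) r → ◇r (the dual of axiom T) characterises the reflexive frames. Every such R is reflexive — valid.
(B) axiom 5: valid iff R is euclidean. Every such R is euclidean — valid.
(C) □r → □□r (axiom 4) characterises the transitive frames. Every such R is transitive — valid.
(D) ◇r → r is the converse of T; it holds exactly when R ⊆ identity. Such an R need not be a subset of the identity — not valid.

A, B, C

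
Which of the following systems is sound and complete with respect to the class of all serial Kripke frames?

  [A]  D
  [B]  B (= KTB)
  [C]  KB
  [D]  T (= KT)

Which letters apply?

A

(A) D is determined by exactly this class.
(B) B (= KTB) is determined by the class of reflexive and symmetric frames.
(C) KB is determined by the class of symmetric frames.
(D) T (= KT) is determined by the class of reflexive frames.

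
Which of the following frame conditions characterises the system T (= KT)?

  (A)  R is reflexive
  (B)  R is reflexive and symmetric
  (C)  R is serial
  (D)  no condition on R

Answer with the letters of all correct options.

A

(A) T (= KT) is sound and complete for exactly this class.
(B) this class determines B (= KTB), not T (= KT).
(C) this class determines D, not T (= KT).
(D) this class determines K, not T (= KT).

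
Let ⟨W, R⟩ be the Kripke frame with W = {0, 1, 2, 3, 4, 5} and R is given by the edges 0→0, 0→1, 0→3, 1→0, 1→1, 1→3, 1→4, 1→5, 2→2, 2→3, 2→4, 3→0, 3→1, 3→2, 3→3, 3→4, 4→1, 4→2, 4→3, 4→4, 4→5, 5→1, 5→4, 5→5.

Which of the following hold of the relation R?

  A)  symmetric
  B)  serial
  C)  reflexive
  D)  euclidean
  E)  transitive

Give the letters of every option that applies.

A, B, C

(A) symmetric: every R-edge is matched by its reverse.
(B) serial: every world has an R-successor.
(C) reflexive: each world relates to itself.
(D) not euclidean: 1 R 0 and 1 R 4 but not 0 R 4.
(E) not transitive: 0 R 1 and 1 R 4 but not 0 R 4.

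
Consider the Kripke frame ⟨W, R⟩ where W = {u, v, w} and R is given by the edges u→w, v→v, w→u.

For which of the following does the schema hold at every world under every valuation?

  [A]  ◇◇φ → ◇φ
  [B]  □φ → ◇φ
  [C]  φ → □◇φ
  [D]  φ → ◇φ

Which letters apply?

B, C

R is not reflexive: not u R u.
R is symmetric: every R-edge is matched by its reverse.
R is not transitive: u R w and w R u but not u R u.
R is serial: every world has an R-successor.
(A) ◇◇φ → ◇φ is the dual of axiom 4; it is valid on a frame exactly when R is transitive. R is not transitive, so not valid.
(B) axiom D: valid iff R is serial. R is serial — valid.
(C) φ → □◇φ (axiom B) characterises the symmetric frames. R is symmetric — valid.
(D) the dual of axiom T: valid iff R is reflexive. R is not reflexive — not valid.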